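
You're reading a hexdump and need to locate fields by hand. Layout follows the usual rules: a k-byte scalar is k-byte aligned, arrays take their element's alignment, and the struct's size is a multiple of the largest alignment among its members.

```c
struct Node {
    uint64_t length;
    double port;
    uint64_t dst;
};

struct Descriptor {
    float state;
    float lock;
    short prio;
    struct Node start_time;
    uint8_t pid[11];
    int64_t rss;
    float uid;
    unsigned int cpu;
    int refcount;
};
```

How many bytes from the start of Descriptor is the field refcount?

Node: 0..8  length  (8B, 8-aligned); 8..16  port  (8B, 8-aligned); 16..24  dst  (8B, 8-aligned); sizeof = 24, alignof = 8
0..4  state  (4B, 4-aligned)
4..8  lock  (4B, 4-aligned)
8..10  prio  (2B, 2-aligned)
10..16  -- padding (6B)
16..40  start_time  (24B, 8-aligned)
40..51  pid  (11B, 1-aligned)
51..56  -- padding (5B)
56..64  rss  (8B, 8-aligned)
64..68  uid  (4B, 4-aligned)
68..72  cpu  (4B, 4-aligned)
72..76  refcount  (4B, 4-aligned)

72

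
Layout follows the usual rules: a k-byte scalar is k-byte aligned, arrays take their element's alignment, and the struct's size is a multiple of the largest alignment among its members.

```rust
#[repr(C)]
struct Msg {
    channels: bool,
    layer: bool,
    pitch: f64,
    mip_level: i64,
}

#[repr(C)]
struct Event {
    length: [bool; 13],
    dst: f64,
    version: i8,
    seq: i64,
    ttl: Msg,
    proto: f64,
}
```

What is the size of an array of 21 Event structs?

1512

Msg: 0..1  channels  (1B, 1-aligned); 1..2  layer  (1B, 1-aligned); 2..8  -- padding (6B); 8..16  pitch  (8B, 8-aligned); 16..24  mip_level  (8B, 8-aligned); sizeof = 24, alignof = 8
0..13  length  (13B, 1-aligned)
13..16  -- padding (3B)
16..24  dst  (8B, 8-aligned)
24..25  version  (1B, 1-aligned)
25..32  -- padding (7B)
32..40  seq  (8B, 8-aligned)
40..64  ttl  (24B, 8-aligned)
64..72  proto  (8B, 8-aligned)
sizeof = 72, alignof = 8
array of 21: 21 × 72 = 1512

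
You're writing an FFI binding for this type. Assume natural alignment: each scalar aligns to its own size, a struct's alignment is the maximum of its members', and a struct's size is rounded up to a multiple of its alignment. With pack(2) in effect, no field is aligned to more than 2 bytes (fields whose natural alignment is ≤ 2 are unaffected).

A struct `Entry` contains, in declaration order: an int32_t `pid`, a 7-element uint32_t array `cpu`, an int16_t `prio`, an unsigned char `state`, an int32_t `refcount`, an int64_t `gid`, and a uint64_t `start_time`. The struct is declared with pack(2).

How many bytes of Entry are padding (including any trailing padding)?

0..4  pid  (4B, 2-aligned)
4..32  cpu  (28B, 2-aligned)
32..34  prio  (2B, 2-aligned)
34..35  state  (1B, 1-aligned)
35..36  -- padding (1B)
36..40  refcount  (4B, 2-aligned)
40..48  gid  (8B, 2-aligned)
48..56  start_time  (8B, 2-aligned)
sizeof = 56, alignof = 2
data bytes 55, size 56 → padding 1

1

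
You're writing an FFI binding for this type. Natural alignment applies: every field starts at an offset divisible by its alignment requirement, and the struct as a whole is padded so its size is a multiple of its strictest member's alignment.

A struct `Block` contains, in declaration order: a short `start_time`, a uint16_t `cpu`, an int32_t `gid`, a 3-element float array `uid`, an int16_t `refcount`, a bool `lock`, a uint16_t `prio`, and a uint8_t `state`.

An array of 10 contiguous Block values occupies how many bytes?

0..2  start_time  (2B, 2-aligned)
2..4  cpu  (2B, 2-aligned)
4..8  gid  (4B, 4-aligned)
8..20  uid  (12B, 4-aligned)
20..22  refcount  (2B, 2-aligned)
22..23  lock  (1B, 1-aligned)
23..24  -- padding (1B)
24..26  prio  (2B, 2-aligned)
26..27  state  (1B, 1-aligned)
27..28  -- tail padding (1B)
sizeof = 28, alignof = 4
array of 10: 10 × 28 = 280

280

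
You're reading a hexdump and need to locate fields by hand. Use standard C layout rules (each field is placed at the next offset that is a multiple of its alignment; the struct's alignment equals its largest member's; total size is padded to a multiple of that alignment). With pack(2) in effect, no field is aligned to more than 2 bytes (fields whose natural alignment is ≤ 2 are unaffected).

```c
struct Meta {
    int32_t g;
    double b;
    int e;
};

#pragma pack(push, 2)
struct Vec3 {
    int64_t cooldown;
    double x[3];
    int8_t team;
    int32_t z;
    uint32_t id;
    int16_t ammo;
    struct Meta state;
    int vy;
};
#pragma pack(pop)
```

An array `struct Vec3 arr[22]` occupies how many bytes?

Meta: g at 0 (size 4, align 4) → ends 4; pad 4 to align 8 for b; b at 8 (size 8, align 8) → ends 16; e at 16 (size 4, align 4) → ends 20; tail pad 4 to reach multiple of 8; total 24 bytes, alignment 8
cooldown at 0 (size 8, align 2) → ends 8
x at 8 (size 24, align 2) → ends 32
team at 32 (size 1, align 1) → ends 33
pad 1 to align 2 for z
z at 34 (size 4, align 2) → ends 38
id at 38 (size 4, align 2) → ends 42
ammo at 42 (size 2, align 2) → ends 44
state at 44 (size 24, align 2) → ends 68
vy at 68 (size 4, align 2) → ends 72
total 72 bytes, alignment 2
array of 22: 22 × 72 = 1584

1584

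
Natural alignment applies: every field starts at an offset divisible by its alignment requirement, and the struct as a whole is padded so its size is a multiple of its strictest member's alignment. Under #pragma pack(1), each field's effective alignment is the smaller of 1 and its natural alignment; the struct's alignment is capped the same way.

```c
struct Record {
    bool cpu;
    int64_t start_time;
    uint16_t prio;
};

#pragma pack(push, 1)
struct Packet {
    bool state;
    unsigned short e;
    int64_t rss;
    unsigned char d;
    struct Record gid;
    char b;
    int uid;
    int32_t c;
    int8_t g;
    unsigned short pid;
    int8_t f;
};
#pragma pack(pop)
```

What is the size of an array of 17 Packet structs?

833

Record: @0: cpu [1B, align 1] → 1; +7 pad (align 8); @8: start_time [8B, align 8] → 16; @16: prio [2B, align 2] → 18; +6 tail pad (align 8); size 24, align 8
@0: state [1B, align 1] → 1
@1: e [2B, align 1] → 3
@3: rss [8B, align 1] → 11
@11: d [1B, align 1] → 12
@12: gid [24B, align 1] → 36
@36: b [1B, align 1] → 37
@37: uid [4B, align 1] → 41
@41: c [4B, align 1] → 45
@45: g [1B, align 1] → 46
@46: pid [2B, align 1] → 48
@48: f [1B, align 1] → 49
size 49, align 1
array of 17: 17 × 49 = 833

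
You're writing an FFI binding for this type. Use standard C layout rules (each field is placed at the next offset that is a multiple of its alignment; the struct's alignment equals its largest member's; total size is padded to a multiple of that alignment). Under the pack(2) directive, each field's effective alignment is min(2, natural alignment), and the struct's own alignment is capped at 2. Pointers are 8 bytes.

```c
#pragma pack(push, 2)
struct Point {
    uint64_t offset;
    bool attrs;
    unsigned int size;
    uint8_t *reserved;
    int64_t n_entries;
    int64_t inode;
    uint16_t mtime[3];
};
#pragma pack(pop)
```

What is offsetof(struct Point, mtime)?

@0: offset [8B, align 2] → 8
@8: attrs [1B, align 1] → 9
+1 pad (align 2)
@10: size [4B, align 2] → 14
@14: reserved [8B, align 2] → 22
@22: n_entries [8B, align 2] → 30
@30: inode [8B, align 2] → 38
@38: mtime [6B, align 2] → 44

38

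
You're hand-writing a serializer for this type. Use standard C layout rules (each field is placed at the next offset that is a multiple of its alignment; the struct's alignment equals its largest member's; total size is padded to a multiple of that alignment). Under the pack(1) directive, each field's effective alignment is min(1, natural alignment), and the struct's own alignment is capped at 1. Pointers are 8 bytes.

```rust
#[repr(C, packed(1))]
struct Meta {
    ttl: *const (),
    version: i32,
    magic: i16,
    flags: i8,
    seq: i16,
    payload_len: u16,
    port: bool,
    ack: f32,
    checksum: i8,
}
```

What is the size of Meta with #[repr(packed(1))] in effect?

25

0..8  ttl  (8B, 1-aligned)
8..12  version  (4B, 1-aligned)
12..14  magic  (2B, 1-aligned)
14..15  flags  (1B, 1-aligned)
15..17  seq  (2B, 1-aligned)
17..19  payload_len  (2B, 1-aligned)
19..20  port  (1B, 1-aligned)
20..24  ack  (4B, 1-aligned)
24..25  checksum  (1B, 1-aligned)
sizeof = 25, alignof = 1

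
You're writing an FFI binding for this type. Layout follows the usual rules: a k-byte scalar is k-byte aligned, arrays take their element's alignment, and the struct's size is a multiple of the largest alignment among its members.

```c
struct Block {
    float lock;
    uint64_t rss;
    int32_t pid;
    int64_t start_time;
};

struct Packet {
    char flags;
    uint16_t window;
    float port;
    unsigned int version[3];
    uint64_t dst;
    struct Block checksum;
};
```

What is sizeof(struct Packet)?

Block: lock at 0 (size 4, align 4) → ends 4; pad 4 to align 8 for rss; rss at 8 (size 8, align 8) → ends 16; pid at 16 (size 4, align 4) → ends 20; pad 4 to align 8 for start_time; start_time at 24 (size 8, align 8) → ends 32; total 32 bytes, alignment 8
flags at 0 (size 1, align 1) → ends 1
pad 1 to align 2 for window
window at 2 (size 2, align 2) → ends 4
port at 4 (size 4, align 4) → ends 8
version at 8 (size 12, align 4) → ends 20
pad 4 to align 8 for dst
dst at 24 (size 8, align 8) → ends 32
checksum at 32 (size 32, align 8) → ends 64
total 64 bytes, alignment 8

64 bytes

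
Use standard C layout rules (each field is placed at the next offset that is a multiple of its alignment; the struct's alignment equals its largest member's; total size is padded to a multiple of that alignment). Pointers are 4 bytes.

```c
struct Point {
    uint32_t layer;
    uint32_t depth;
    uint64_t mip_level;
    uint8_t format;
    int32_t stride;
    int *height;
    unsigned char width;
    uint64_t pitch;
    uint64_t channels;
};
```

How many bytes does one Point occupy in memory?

0..4  layer  (4B, 4-aligned)
4..8  depth  (4B, 4-aligned)
8..16  mip_level  (8B, 8-aligned)
16..17  format  (1B, 1-aligned)
17..20  -- padding (3B)
20..24  stride  (4B, 4-aligned)
24..28  height  (4B, 4-aligned)
28..29  width  (1B, 1-aligned)
29..32  -- padding (3B)
32..40  pitch  (8B, 8-aligned)
40..48  channels  (8B, 8-aligned)
sizeof = 48, alignof = 8

48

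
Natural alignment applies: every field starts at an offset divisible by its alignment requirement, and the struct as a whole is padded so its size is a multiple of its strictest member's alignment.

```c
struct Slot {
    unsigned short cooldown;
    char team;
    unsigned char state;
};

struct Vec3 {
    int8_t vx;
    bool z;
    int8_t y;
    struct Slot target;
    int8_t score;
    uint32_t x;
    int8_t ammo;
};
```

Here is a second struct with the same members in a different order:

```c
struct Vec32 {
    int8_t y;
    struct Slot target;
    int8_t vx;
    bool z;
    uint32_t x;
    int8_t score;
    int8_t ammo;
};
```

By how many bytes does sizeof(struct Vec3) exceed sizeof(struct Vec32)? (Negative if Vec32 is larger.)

Slot: @0: cooldown [2B, align 2] → 2; @2: team [1B, align 1] → 3; @3: state [1B, align 1] → 4; size 4, align 2
@0: vx [1B, align 1] → 1
@1: z [1B, align 1] → 2
@2: y [1B, align 1] → 3
+1 pad (align 2)
@4: target [4B, align 2] → 8
@8: score [1B, align 1] → 9
+3 pad (align 4)
@12: x [4B, align 4] → 16
@16: ammo [1B, align 1] → 17
+3 tail pad (align 4)
size 20, align 4
— Vec32 —
@0: y [1B, align 1] → 1
+1 pad (align 2)
@2: target [4B, align 2] → 6
@6: vx [1B, align 1] → 7
@7: z [1B, align 1] → 8
@8: x [4B, align 4] → 12
@12: score [1B, align 1] → 13
@13: ammo [1B, align 1] → 14
+2 tail pad (align 4)
size 16, align 4
20 − 16 = 4

4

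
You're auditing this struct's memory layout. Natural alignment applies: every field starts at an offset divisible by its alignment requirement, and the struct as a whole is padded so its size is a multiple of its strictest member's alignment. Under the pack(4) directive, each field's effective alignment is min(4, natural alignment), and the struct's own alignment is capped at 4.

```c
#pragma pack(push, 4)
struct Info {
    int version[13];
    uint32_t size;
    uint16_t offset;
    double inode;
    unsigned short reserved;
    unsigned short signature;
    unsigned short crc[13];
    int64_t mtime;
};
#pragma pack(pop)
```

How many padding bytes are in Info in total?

4

@0: version [52B, align 4] → 52
@52: size [4B, align 4] → 56
@56: offset [2B, align 2] → 58
+2 pad (align 4)
@60: inode [8B, align 4] → 68
@68: reserved [2B, align 2] → 70
@70: signature [2B, align 2] → 72
@72: crc [26B, align 2] → 98
+2 pad (align 4)
@100: mtime [8B, align 4] → 108
size 108, align 4
data bytes 104, size 108 → padding 4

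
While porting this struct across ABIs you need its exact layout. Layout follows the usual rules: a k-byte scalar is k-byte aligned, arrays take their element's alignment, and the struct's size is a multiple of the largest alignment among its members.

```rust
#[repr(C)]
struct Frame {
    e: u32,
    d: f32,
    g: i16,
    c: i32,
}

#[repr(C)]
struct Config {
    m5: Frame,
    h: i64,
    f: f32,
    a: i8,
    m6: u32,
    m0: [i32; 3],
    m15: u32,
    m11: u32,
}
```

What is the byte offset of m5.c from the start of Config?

12

Frame: 0..4  e  (4B, 4-aligned); 4..8  d  (4B, 4-aligned); 8..10  g  (2B, 2-aligned); 10..12  -- padding (2B); 12..16  c  (4B, 4-aligned); sizeof = 16, alignof = 4
0..16  m5  (16B, 4-aligned)
within Frame: c at 12
0 + 12 = 12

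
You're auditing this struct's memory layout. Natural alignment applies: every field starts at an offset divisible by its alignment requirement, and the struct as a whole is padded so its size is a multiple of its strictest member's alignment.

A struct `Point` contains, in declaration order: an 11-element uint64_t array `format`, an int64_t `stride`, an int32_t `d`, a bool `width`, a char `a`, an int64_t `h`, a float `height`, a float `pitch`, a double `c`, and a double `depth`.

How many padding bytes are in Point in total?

0..88  format  (88B, 8-aligned)
88..96  stride  (8B, 8-aligned)
96..100  d  (4B, 4-aligned)
100..101  width  (1B, 1-aligned)
101..102  a  (1B, 1-aligned)
102..104  -- padding (2B)
104..112  h  (8B, 8-aligned)
112..116  height  (4B, 4-aligned)
116..120  pitch  (4B, 4-aligned)
120..128  c  (8B, 8-aligned)
128..136  depth  (8B, 8-aligned)
sizeof = 136, alignof = 8
data bytes 134, size 136 → padding 2

2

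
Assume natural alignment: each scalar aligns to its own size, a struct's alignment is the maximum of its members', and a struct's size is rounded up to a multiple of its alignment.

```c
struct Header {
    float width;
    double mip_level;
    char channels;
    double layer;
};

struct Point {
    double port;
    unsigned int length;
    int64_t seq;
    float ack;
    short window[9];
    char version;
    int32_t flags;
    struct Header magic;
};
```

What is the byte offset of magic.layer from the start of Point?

80

Header: @0: width [4B, align 4] → 4; +4 pad (align 8); @8: mip_level [8B, align 8] → 16; @16: channels [1B, align 1] → 17; +7 pad (align 8); @24: layer [8B, align 8] → 32; size 32, align 8
@0: port [8B, align 8] → 8
@8: length [4B, align 4] → 12
+4 pad (align 8)
@16: seq [8B, align 8] → 24
@24: ack [4B, align 4] → 28
@28: window [18B, align 2] → 46
@46: version [1B, align 1] → 47
+1 pad (align 4)
@48: flags [4B, align 4] → 52
+4 pad (align 8)
@56: magic [32B, align 8] → 88
within Header: layer at 24
56 + 24 = 80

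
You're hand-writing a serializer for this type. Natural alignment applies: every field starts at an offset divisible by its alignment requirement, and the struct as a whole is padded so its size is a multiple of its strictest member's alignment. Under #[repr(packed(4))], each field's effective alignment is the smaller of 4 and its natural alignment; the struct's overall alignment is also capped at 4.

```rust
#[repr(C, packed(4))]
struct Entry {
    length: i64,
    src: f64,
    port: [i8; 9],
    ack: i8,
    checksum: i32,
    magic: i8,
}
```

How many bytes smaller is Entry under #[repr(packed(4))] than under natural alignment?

natural layout:
  length at 0 (size 8, align 8) → ends 8
  src at 8 (size 8, align 8) → ends 16
  port at 16 (size 9, align 1) → ends 25
  ack at 25 (size 1, align 1) → ends 26
  pad 2 to align 4 for checksum
  checksum at 28 (size 4, align 4) → ends 32
  magic at 32 (size 1, align 1) → ends 33
  tail pad 7 to reach multiple of 8
  total 40 bytes, alignment 8
packed(4) layout:
  length at 0 (size 8, align 4) → ends 8
  src at 8 (size 8, align 4) → ends 16
  port at 16 (size 9, align 1) → ends 25
  ack at 25 (size 1, align 1) → ends 26
  pad 2 to align 4 for checksum
  checksum at 28 (size 4, align 4) → ends 32
  magic at 32 (size 1, align 1) → ends 33
  tail pad 3 to reach multiple of 4
  total 36 bytes, alignment 4
40 − 36 = 4

4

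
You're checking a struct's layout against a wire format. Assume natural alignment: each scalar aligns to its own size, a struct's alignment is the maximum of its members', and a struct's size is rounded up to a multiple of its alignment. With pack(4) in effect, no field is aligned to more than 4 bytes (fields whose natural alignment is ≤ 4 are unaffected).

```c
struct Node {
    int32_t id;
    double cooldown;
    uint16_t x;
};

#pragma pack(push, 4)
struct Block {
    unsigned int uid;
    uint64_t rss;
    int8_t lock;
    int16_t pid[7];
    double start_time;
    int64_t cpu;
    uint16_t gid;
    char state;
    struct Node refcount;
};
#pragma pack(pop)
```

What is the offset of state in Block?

46

Node: @0: id [4B, align 4] → 4; +4 pad (align 8); @8: cooldown [8B, align 8] → 16; @16: x [2B, align 2] → 18; +6 tail pad (align 8); size 24, align 8
@0: uid [4B, align 4] → 4
@4: rss [8B, align 4] → 12
@12: lock [1B, align 1] → 13
+1 pad (align 2)
@14: pid [14B, align 2] → 28
@28: start_time [8B, align 4] → 36
@36: cpu [8B, align 4] → 44
@44: gid [2B, align 2] → 46
@46: state [1B, align 1] → 47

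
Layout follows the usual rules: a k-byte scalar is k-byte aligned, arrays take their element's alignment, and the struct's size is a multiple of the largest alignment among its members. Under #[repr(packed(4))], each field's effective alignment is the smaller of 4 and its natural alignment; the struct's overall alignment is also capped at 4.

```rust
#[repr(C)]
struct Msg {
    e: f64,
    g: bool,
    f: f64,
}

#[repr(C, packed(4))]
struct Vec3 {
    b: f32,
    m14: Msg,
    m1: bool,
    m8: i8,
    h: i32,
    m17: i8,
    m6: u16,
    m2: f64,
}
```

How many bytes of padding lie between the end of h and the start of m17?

Msg: e at 0 (size 8, align 8) → ends 8; g at 8 (size 1, align 1) → ends 9; pad 7 to align 8 for f; f at 16 (size 8, align 8) → ends 24; total 24 bytes, alignment 8
b at 0 (size 4, align 4) → ends 4
m14 at 4 (size 24, align 4) → ends 28
m1 at 28 (size 1, align 1) → ends 29
m8 at 29 (size 1, align 1) → ends 30
pad 2 to align 4 for h
h at 32 (size 4, align 4) → ends 36
m17 at 36 (size 1, align 1) → ends 37

0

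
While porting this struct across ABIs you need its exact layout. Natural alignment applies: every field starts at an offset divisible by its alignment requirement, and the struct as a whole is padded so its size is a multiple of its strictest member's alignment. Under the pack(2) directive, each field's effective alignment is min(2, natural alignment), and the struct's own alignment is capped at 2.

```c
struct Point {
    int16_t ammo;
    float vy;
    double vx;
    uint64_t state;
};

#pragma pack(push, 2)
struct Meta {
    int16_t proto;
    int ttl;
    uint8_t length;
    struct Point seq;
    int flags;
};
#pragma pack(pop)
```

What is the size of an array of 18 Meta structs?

648

Point: ammo at 0 (size 2, align 2) → ends 2; pad 2 to align 4 for vy; vy at 4 (size 4, align 4) → ends 8; vx at 8 (size 8, align 8) → ends 16; state at 16 (size 8, align 8) → ends 24; total 24 bytes, alignment 8
proto at 0 (size 2, align 2) → ends 2
ttl at 2 (size 4, align 2) → ends 6
length at 6 (size 1, align 1) → ends 7
pad 1 to align 2 for seq
seq at 8 (size 24, align 2) → ends 32
flags at 32 (size 4, align 2) → ends 36
total 36 bytes, alignment 2
array of 18: 18 × 36 = 648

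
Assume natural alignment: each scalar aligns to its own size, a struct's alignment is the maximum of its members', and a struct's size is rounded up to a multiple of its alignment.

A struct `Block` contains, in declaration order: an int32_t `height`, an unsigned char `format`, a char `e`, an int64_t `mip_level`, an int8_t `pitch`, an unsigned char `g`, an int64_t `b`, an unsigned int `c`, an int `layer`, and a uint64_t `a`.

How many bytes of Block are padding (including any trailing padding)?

8

0..4  height  (4B, 4-aligned)
4..5  format  (1B, 1-aligned)
5..6  e  (1B, 1-aligned)
6..8  -- padding (2B)
8..16  mip_level  (8B, 8-aligned)
16..17  pitch  (1B, 1-aligned)
17..18  g  (1B, 1-aligned)
18..24  -- padding (6B)
24..32  b  (8B, 8-aligned)
32..36  c  (4B, 4-aligned)
36..40  layer  (4B, 4-aligned)
40..48  a  (8B, 8-aligned)
sizeof = 48, alignof = 8
data bytes 40, size 48 → padding 8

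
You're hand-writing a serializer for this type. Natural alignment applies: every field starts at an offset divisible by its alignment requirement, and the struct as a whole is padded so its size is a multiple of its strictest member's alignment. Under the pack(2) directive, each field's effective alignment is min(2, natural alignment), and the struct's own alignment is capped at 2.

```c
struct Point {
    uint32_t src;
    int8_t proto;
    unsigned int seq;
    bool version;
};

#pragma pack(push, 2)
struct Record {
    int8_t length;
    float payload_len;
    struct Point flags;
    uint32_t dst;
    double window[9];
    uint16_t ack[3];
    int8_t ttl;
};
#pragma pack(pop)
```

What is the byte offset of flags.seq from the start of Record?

Point: 0..4  src  (4B, 4-aligned); 4..5  proto  (1B, 1-aligned); 5..8  -- padding (3B); 8..12  seq  (4B, 4-aligned); 12..13  version  (1B, 1-aligned); 13..16  -- tail padding (3B); sizeof = 16, alignof = 4
0..1  length  (1B, 1-aligned)
1..2  -- padding (1B)
2..6  payload_len  (4B, 2-aligned)
6..22  flags  (16B, 2-aligned)
within Point: seq at 8
6 + 8 = 14

14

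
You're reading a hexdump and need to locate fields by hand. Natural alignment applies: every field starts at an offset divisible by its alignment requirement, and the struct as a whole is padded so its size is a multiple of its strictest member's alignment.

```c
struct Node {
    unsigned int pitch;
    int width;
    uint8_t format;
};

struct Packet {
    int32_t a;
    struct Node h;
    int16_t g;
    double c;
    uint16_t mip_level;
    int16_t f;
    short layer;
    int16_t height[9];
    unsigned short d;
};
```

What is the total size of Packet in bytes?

Node: pitch at 0 (size 4, align 4) → ends 4; width at 4 (size 4, align 4) → ends 8; format at 8 (size 1, align 1) → ends 9; tail pad 3 to reach multiple of 4; total 12 bytes, alignment 4
a at 0 (size 4, align 4) → ends 4
h at 4 (size 12, align 4) → ends 16
g at 16 (size 2, align 2) → ends 18
pad 6 to align 8 for c
c at 24 (size 8, align 8) → ends 32
mip_level at 32 (size 2, align 2) → ends 34
f at 34 (size 2, align 2) → ends 36
layer at 36 (size 2, align 2) → ends 38
height at 38 (size 18, align 2) → ends 56
d at 56 (size 2, align 2) → ends 58
tail pad 6 to reach multiple of 8
total 64 bytes, alignment 8

64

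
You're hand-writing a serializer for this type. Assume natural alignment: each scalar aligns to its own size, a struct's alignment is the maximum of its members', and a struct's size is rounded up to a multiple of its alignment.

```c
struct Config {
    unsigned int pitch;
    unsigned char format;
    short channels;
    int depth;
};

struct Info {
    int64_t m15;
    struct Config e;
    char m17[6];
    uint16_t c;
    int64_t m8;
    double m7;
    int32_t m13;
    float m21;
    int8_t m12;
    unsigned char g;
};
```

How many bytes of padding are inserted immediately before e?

Config: 0..4  pitch  (4B, 4-aligned); 4..5  format  (1B, 1-aligned); 5..6  -- padding (1B); 6..8  channels  (2B, 2-aligned); 8..12  depth  (4B, 4-aligned); sizeof = 12, alignof = 4
0..8  m15  (8B, 8-aligned)
8..20  e  (12B, 4-aligned)

0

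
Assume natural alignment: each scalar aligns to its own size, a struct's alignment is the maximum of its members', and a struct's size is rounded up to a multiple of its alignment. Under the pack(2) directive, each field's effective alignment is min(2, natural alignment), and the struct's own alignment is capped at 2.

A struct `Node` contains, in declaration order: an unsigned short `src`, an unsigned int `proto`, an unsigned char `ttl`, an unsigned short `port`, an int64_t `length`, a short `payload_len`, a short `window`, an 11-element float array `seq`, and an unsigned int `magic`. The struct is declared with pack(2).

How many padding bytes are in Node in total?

0..2  src  (2B, 2-aligned)
2..6  proto  (4B, 2-aligned)
6..7  ttl  (1B, 1-aligned)
7..8  -- padding (1B)
8..10  port  (2B, 2-aligned)
10..18  length  (8B, 2-aligned)
18..20  payload_len  (2B, 2-aligned)
20..22  window  (2B, 2-aligned)
22..66  seq  (44B, 2-aligned)
66..70  magic  (4B, 2-aligned)
sizeof = 70, alignof = 2
data bytes 69, size 70 → padding 1

1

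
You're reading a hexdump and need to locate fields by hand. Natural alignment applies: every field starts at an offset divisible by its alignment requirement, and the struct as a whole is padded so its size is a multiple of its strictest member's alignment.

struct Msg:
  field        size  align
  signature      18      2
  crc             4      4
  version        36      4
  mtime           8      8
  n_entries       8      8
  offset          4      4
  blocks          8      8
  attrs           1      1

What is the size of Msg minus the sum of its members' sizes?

@0: signature [18B, align 2] → 18
+2 pad (align 4)
@20: crc [4B, align 4] → 24
@24: version [36B, align 4] → 60
+4 pad (align 8)
@64: mtime [8B, align 8] → 72
@72: n_entries [8B, align 8] → 80
@80: offset [4B, align 4] → 84
+4 pad (align 8)
@88: blocks [8B, align 8] → 96
@96: attrs [1B, align 1] → 97
+7 tail pad (align 8)
size 104, align 8
data bytes 87, size 104 → padding 17

17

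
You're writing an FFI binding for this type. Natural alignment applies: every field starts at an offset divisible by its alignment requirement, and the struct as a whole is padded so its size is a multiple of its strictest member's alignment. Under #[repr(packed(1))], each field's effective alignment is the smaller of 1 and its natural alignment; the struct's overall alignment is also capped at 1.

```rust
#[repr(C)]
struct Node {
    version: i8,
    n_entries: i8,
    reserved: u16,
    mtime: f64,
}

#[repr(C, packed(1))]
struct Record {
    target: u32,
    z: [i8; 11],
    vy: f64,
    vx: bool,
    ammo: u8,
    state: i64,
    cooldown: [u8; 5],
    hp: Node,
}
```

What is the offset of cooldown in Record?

33

Node: 0..1  version  (1B, 1-aligned); 1..2  n_entries  (1B, 1-aligned); 2..4  reserved  (2B, 2-aligned); 4..8  -- padding (4B); 8..16  mtime  (8B, 8-aligned); sizeof = 16, alignof = 8
0..4  target  (4B, 1-aligned)
4..15  z  (11B, 1-aligned)
15..23  vy  (8B, 1-aligned)
23..24  vx  (1B, 1-aligned)
24..25  ammo  (1B, 1-aligned)
25..33  state  (8B, 1-aligned)
33..38  cooldown  (5B, 1-aligned)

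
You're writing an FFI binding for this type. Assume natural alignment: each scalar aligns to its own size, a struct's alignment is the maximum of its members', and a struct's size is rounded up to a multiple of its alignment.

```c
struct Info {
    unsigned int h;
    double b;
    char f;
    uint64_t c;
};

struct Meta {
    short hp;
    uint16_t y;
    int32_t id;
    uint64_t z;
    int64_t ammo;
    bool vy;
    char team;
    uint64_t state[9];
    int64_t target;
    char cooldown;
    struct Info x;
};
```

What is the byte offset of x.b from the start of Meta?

Info: 0..4  h  (4B, 4-aligned); 4..8  -- padding (4B); 8..16  b  (8B, 8-aligned); 16..17  f  (1B, 1-aligned); 17..24  -- padding (7B); 24..32  c  (8B, 8-aligned); sizeof = 32, alignof = 8
0..2  hp  (2B, 2-aligned)
2..4  y  (2B, 2-aligned)
4..8  id  (4B, 4-aligned)
8..16  z  (8B, 8-aligned)
16..24  ammo  (8B, 8-aligned)
24..25  vy  (1B, 1-aligned)
25..26  team  (1B, 1-aligned)
26..32  -- padding (6B)
32..104  state  (72B, 8-aligned)
104..112  target  (8B, 8-aligned)
112..113  cooldown  (1B, 1-aligned)
113..120  -- padding (7B)
120..152  x  (32B, 8-aligned)
within Info: b at 8
120 + 8 = 128

128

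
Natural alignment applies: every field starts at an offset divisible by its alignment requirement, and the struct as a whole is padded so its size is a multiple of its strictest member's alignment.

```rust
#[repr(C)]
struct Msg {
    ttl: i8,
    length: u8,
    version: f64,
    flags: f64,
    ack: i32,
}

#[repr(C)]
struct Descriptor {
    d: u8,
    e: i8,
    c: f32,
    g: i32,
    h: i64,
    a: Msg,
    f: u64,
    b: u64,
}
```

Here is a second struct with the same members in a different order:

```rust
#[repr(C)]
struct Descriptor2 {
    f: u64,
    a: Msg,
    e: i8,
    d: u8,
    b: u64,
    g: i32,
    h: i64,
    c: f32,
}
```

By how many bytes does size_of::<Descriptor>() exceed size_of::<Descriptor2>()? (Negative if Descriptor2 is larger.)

Msg: ttl at 0 (size 1, align 1) → ends 1; length at 1 (size 1, align 1) → ends 2; pad 6 to align 8 for version; version at 8 (size 8, align 8) → ends 16; flags at 16 (size 8, align 8) → ends 24; ack at 24 (size 4, align 4) → ends 28; tail pad 4 to reach multiple of 8; total 32 bytes, alignment 8
d at 0 (size 1, align 1) → ends 1
e at 1 (size 1, align 1) → ends 2
pad 2 to align 4 for c
c at 4 (size 4, align 4) → ends 8
g at 8 (size 4, align 4) → ends 12
pad 4 to align 8 for h
h at 16 (size 8, align 8) → ends 24
a at 24 (size 32, align 8) → ends 56
f at 56 (size 8, align 8) → ends 64
b at 64 (size 8, align 8) → ends 72
total 72 bytes, alignment 8
— Descriptor2 —
f at 0 (size 8, align 8) → ends 8
a at 8 (size 32, align 8) → ends 40
e at 40 (size 1, align 1) → ends 41
d at 41 (size 1, align 1) → ends 42
pad 6 to align 8 for b
b at 48 (size 8, align 8) → ends 56
g at 56 (size 4, align 4) → ends 60
pad 4 to align 8 for h
h at 64 (size 8, align 8) → ends 72
c at 72 (size 4, align 4) → ends 76
tail pad 4 to reach multiple of 8
total 80 bytes, alignment 8
72 − 80 = -8

-8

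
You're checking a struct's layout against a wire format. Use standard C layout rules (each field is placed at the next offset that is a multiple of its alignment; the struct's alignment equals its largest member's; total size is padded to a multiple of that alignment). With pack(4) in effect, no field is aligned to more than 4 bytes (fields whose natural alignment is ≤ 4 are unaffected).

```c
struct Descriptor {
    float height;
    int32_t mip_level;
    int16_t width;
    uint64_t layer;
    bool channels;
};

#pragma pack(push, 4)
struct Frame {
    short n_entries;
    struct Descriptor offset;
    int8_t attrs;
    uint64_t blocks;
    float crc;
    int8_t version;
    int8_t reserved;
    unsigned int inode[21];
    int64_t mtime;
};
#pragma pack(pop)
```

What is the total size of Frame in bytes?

Descriptor: @0: height [4B, align 4] → 4; @4: mip_level [4B, align 4] → 8; @8: width [2B, align 2] → 10; +6 pad (align 8); @16: layer [8B, align 8] → 24; @24: channels [1B, align 1] → 25; +7 tail pad (align 8); size 32, align 8
@0: n_entries [2B, align 2] → 2
+2 pad (align 4)
@4: offset [32B, align 4] → 36
@36: attrs [1B, align 1] → 37
+3 pad (align 4)
@40: blocks [8B, align 4] → 48
@48: crc [4B, align 4] → 52
@52: version [1B, align 1] → 53
@53: reserved [1B, align 1] → 54
+2 pad (align 4)
@56: inode [84B, align 4] → 140
@140: mtime [8B, align 4] → 148
size 148, align 4

148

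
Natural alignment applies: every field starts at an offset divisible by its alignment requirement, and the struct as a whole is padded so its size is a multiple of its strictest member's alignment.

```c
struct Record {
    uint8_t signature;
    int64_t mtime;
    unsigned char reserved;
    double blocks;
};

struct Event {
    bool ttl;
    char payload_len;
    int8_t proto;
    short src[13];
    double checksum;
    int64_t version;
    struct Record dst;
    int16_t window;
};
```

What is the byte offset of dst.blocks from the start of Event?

Record: signature at 0 (size 1, align 1) → ends 1; pad 7 to align 8 for mtime; mtime at 8 (size 8, align 8) → ends 16; reserved at 16 (size 1, align 1) → ends 17; pad 7 to align 8 for blocks; blocks at 24 (size 8, align 8) → ends 32; total 32 bytes, alignment 8
ttl at 0 (size 1, align 1) → ends 1
payload_len at 1 (size 1, align 1) → ends 2
proto at 2 (size 1, align 1) → ends 3
pad 1 to align 2 for src
src at 4 (size 26, align 2) → ends 30
pad 2 to align 8 for checksum
checksum at 32 (size 8, align 8) → ends 40
version at 40 (size 8, align 8) → ends 48
dst at 48 (size 32, align 8) → ends 80
within Record: blocks at 24
48 + 24 = 72

72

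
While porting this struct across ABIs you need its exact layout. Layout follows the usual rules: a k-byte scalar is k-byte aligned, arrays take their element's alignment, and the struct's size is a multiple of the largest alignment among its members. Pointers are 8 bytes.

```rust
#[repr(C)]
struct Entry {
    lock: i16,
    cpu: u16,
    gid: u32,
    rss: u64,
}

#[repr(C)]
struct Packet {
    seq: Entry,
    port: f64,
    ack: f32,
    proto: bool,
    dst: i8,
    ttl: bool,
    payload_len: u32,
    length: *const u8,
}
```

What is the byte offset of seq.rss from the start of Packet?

8

Entry: @0: lock [2B, align 2] → 2; @2: cpu [2B, align 2] → 4; @4: gid [4B, align 4] → 8; @8: rss [8B, align 8] → 16; size 16, align 8
@0: seq [16B, align 8] → 16
within Entry: rss at 8
0 + 8 = 8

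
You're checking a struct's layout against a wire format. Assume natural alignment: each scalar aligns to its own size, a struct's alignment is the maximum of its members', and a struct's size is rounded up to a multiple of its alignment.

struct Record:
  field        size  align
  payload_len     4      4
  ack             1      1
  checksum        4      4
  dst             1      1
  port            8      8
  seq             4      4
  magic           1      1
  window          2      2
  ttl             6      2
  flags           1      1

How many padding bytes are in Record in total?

8

0..4  payload_len  (4B, 4-aligned)
4..5  ack  (1B, 1-aligned)
5..8  -- padding (3B)
8..12  checksum  (4B, 4-aligned)
12..13  dst  (1B, 1-aligned)
13..16  -- padding (3B)
16..24  port  (8B, 8-aligned)
24..28  seq  (4B, 4-aligned)
28..29  magic  (1B, 1-aligned)
29..30  -- padding (1B)
30..32  window  (2B, 2-aligned)
32..38  ttl  (6B, 2-aligned)
38..39  flags  (1B, 1-aligned)
39..40  -- tail padding (1B)
sizeof = 40, alignof = 8
data bytes 32, size 40 → padding 8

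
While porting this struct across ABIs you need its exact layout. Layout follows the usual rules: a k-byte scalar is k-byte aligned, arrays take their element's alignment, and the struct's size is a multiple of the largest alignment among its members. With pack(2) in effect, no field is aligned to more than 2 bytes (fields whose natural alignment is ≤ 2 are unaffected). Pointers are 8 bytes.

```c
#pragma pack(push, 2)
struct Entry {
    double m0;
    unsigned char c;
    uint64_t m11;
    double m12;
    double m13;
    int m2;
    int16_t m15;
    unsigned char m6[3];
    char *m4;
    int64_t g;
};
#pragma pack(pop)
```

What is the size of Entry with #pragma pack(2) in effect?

60

@0: m0 [8B, align 2] → 8
@8: c [1B, align 1] → 9
+1 pad (align 2)
@10: m11 [8B, align 2] → 18
@18: m12 [8B, align 2] → 26
@26: m13 [8B, align 2] → 34
@34: m2 [4B, align 2] → 38
@38: m15 [2B, align 2] → 40
@40: m6 [3B, align 1] → 43
+1 pad (align 2)
@44: m4 [8B, align 2] → 52
@52: g [8B, align 2] → 60
size 60, align 2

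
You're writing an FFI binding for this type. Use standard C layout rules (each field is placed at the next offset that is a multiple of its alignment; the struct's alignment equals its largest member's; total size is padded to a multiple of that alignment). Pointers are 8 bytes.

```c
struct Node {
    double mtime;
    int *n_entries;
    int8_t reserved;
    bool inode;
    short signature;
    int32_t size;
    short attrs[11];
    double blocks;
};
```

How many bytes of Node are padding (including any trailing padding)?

2

@0: mtime [8B, align 8] → 8
@8: n_entries [8B, align 8] → 16
@16: reserved [1B, align 1] → 17
@17: inode [1B, align 1] → 18
@18: signature [2B, align 2] → 20
@20: size [4B, align 4] → 24
@24: attrs [22B, align 2] → 46
+2 pad (align 8)
@48: blocks [8B, align 8] → 56
size 56, align 8
data bytes 54, size 56 → padding 2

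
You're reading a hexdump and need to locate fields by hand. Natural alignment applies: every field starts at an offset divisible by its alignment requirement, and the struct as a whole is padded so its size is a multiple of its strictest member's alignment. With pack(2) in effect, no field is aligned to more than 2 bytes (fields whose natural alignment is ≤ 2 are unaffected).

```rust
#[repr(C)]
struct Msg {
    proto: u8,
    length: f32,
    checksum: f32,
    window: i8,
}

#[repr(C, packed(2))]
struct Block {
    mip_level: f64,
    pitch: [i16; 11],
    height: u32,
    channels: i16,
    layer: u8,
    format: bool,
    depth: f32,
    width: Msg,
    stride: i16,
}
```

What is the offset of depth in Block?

Msg: 0..1  proto  (1B, 1-aligned); 1..4  -- padding (3B); 4..8  length  (4B, 4-aligned); 8..12  checksum  (4B, 4-aligned); 12..13  window  (1B, 1-aligned); 13..16  -- tail padding (3B); sizeof = 16, alignof = 4
0..8  mip_level  (8B, 2-aligned)
8..30  pitch  (22B, 2-aligned)
30..34  height  (4B, 2-aligned)
34..36  channels  (2B, 2-aligned)
36..37  layer  (1B, 1-aligned)
37..38  format  (1B, 1-aligned)
38..42  depth  (4B, 2-aligned)

38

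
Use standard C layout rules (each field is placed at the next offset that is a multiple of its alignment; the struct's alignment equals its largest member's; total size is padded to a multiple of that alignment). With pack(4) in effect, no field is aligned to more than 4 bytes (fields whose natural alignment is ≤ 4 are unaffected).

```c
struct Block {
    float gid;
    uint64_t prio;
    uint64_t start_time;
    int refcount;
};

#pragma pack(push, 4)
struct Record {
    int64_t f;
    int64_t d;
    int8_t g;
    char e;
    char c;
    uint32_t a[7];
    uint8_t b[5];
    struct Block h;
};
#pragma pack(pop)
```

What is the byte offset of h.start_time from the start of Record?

72

Block: @0: gid [4B, align 4] → 4; +4 pad (align 8); @8: prio [8B, align 8] → 16; @16: start_time [8B, align 8] → 24; @24: refcount [4B, align 4] → 28; +4 tail pad (align 8); size 32, align 8
@0: f [8B, align 4] → 8
@8: d [8B, align 4] → 16
@16: g [1B, align 1] → 17
@17: e [1B, align 1] → 18
@18: c [1B, align 1] → 19
+1 pad (align 4)
@20: a [28B, align 4] → 48
@48: b [5B, align 1] → 53
+3 pad (align 4)
@56: h [32B, align 4] → 88
within Block: start_time at 16
56 + 16 = 72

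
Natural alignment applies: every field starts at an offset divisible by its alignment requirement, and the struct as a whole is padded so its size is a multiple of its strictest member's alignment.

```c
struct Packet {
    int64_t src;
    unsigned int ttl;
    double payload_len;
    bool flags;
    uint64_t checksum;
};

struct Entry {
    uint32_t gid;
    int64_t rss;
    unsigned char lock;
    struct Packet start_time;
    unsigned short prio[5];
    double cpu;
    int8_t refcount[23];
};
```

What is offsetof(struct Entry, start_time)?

24

Packet: 0..8  src  (8B, 8-aligned); 8..12  ttl  (4B, 4-aligned); 12..16  -- padding (4B); 16..24  payload_len  (8B, 8-aligned); 24..25  flags  (1B, 1-aligned); 25..32  -- padding (7B); 32..40  checksum  (8B, 8-aligned); sizeof = 40, alignof = 8
0..4  gid  (4B, 4-aligned)
4..8  -- padding (4B)
8..16  rss  (8B, 8-aligned)
16..17  lock  (1B, 1-aligned)
17..24  -- padding (7B)
24..64  start_time  (40B, 8-aligned)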